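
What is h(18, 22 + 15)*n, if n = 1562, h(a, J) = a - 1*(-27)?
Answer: 70290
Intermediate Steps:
h(a, J) = 27 + a (h(a, J) = a + 27 = 27 + a)
h(18, 22 + 15)*n = (27 + 18)*1562 = 45*1562 = 70290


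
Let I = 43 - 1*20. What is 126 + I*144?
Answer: 3438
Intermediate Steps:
I = 23 (I = 43 - 20 = 23)
126 + I*144 = 126 + 23*144 = 126 + 3312 = 3438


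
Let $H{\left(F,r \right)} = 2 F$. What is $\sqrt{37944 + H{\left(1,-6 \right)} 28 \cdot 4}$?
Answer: $2 \sqrt{9542} \approx 195.37$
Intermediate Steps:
$\sqrt{37944 + H{\left(1,-6 \right)} 28 \cdot 4} = \sqrt{37944 + 2 \cdot 1 \cdot 28 \cdot 4} = \sqrt{37944 + 2 \cdot 28 \cdot 4} = \sqrt{37944 + 56 \cdot 4} = \sqrt{37944 + 224} = \sqrt{38168} = 2 \sqrt{9542}$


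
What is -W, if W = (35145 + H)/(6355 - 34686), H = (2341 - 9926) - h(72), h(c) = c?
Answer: 27488/28331 ≈ 0.97024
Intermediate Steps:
H = -7657 (H = (2341 - 9926) - 1*72 = -7585 - 72 = -7657)
W = -27488/28331 (W = (35145 - 7657)/(6355 - 34686) = 27488/(-28331) = 27488*(-1/28331) = -27488/28331 ≈ -0.97024)
-W = -1*(-27488/28331) = 27488/28331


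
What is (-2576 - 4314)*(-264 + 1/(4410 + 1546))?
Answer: 5416859435/2978 ≈ 1.8190e+6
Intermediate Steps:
(-2576 - 4314)*(-264 + 1/(4410 + 1546)) = -6890*(-264 + 1/5956) = -6890*(-1572383/5956) = 5416859435/2978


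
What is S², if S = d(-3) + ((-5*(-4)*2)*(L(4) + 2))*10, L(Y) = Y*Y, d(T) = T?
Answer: 51796809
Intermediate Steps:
L(Y) = Y²
S = 7197 (S = -3 + ((-5*(-4)*2)*(4² + 2))*10 = -3 + ((20*2)*(16 + 2))*10 = -3 + (40*18)*10 = -3 + 720*10 = -3 + 7200 = 7197)
S² = 7197² = 51796809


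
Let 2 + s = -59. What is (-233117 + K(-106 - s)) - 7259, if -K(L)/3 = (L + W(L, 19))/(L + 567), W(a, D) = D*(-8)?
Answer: -41825227/174 ≈ -2.4037e+5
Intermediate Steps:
s = -61 (s = -2 - 59 = -61)
W(a, D) = -8*D
K(L) = -3*(-152 + L)/(567 + L) (K(L) = -3*(L - 8*19)/(L + 567) = -3*(L - 152)/(567 + L) = -3*(-152 + L)/(567 + L))
(-233117 + K(-106 - s)) - 7259 = (-233117 + 3*(152 - (-106 - 1*(-61)))/(567 + (-106 - 1*(-61)))) - 7259 = (-233117 + 3*(152 - (-106 + 61))/(567 + (-106 + 61))) - 7259 = (-233117 + 3*(152 - 1*(-45))/(567 - 45)) - 7259 = (-233117 + 3*(152 + 45)/522) - 7259 = (-233117 + 3*(1/522)*197) - 7259 = (-233117 + 197/174) - 7259 = -40562161/174 - 7259 = -41825227/174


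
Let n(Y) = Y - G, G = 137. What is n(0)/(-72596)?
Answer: 137/72596 ≈ 0.0018872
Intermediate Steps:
n(Y) = -137 + Y (n(Y) = Y - 1*137 = Y - 137 = -137 + Y)
n(0)/(-72596) = (-137 + 0)/(-72596) = -137*(-1/72596) = 137/72596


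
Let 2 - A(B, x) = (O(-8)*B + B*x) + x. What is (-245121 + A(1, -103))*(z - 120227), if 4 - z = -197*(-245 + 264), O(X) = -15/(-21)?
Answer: 28527549440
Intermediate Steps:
O(X) = 5/7 (O(X) = -15*(-1/21) = 5/7)
z = 3747 (z = 4 - (-197)*(-245 + 264) = 4 - (-197)*19 = 4 - 1*(-3743) = 4 + 3743 = 3747)
A(B, x) = 2 - x - 5*B/7 - B*x (A(B, x) = 2 - ((5*B/7 + B*x) + x) = 2 - (x + 5*B/7 + B*x) = 2 + (-x - 5*B/7 - B*x) = 2 - x - 5*B/7 - B*x)
(-245121 + A(1, -103))*(z - 120227) = (-245121 + (2 - 1*(-103) - 5/7*1 - 1*1*(-103)))*(3747 - 120227) = (-245121 + (2 + 103 - 5/7 + 103))*(-116480) = (-245121 + 1451/7)*(-116480) = -1714396/7*(-116480) = 28527549440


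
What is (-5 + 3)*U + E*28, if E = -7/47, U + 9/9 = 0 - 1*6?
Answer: 462/47 ≈ 9.8298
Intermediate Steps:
U = -7 (U = -1 + (0 - 1*6) = -1 + (0 - 6) = -1 - 6 = -7)
E = -7/47 (E = -7*1/47 = -7/47 ≈ -0.14894)
(-5 + 3)*U + E*28 = (-5 + 3)*(-7) - 7/47*28 = -2*(-7) - 196/47 = 14 - 196/47 = 462/47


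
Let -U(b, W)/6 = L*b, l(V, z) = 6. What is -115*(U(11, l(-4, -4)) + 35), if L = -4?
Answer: -34385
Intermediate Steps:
U(b, W) = 24*b (U(b, W) = -(-24)*b = 24*b)
-115*(U(11, l(-4, -4)) + 35) = -115*(24*11 + 35) = -115*(264 + 35) = -115*299 = -34385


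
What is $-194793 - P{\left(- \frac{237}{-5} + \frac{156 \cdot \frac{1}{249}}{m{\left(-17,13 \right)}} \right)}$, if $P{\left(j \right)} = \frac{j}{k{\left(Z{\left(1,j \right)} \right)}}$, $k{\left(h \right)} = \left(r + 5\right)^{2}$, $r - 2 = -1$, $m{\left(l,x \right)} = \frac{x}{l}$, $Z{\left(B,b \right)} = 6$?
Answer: $- \frac{2910226751}{14940} \approx -1.9479 \cdot 10^{5}$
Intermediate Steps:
$r = 1$ ($r = 2 - 1 = 1$)
$k{\left(h \right)} = 36$ ($k{\left(h \right)} = \left(1 + 5\right)^{2} = 6^{2} = 36$)
$P{\left(j \right)} = \frac{j}{36}$
$-194793 - P{\left(- \frac{237}{-5} + \frac{156 \cdot \frac{1}{249}}{m{\left(-17,13 \right)}} \right)} = -194793 - \frac{- \frac{237}{-5} + \frac{156 \cdot \frac{1}{249}}{13 \frac{1}{-17}}}{36} = -194793 - \frac{\left(-237\right) \left(- \frac{1}{5}\right) + \frac{156 \cdot \frac{1}{249}}{13 \left(- \frac{1}{17}\right)}}{36} = -194793 - \frac{\frac{237}{5} + \frac{52}{83 \left(- \frac{13}{17}\right)}}{36} = -194793 - \frac{\frac{237}{5} + \frac{52}{83} \left(- \frac{17}{13}\right)}{36} = -194793 - \frac{\frac{237}{5} - \frac{68}{83}}{36} = -194793 - \frac{1}{36} \cdot \frac{19331}{415} = -194793 - \frac{19331}{14940} = - \frac{2910226751}{14940}$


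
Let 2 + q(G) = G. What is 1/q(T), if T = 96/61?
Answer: -61/26 ≈ -2.3462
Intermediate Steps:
T = 96/61 (T = 96*(1/61) = 96/61 ≈ 1.5738)
q(G) = -2 + G
1/q(T) = 1/(-2 + 96/61) = 1/(-26/61) = -61/26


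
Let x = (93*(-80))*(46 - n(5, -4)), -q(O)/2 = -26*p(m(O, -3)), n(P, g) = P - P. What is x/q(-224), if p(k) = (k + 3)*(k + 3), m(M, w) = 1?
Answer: -10695/26 ≈ -411.35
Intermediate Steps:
n(P, g) = 0
p(k) = (3 + k)**2 (p(k) = (3 + k)*(3 + k) = (3 + k)**2)
q(O) = 832 (q(O) = -(-52)*(3 + 1)**2 = -(-52)*4**2 = -(-52)*16 = -2*(-416) = 832)
x = -342240 (x = (93*(-80))*(46 - 1*0) = -7440*(46 + 0) = -7440*46 = -342240)
x/q(-224) = -342240/832 = -342240*1/832 = -10695/26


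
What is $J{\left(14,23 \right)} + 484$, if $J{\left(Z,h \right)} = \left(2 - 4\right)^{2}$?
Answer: $488$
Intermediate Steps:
$J{\left(Z,h \right)} = 4$ ($J{\left(Z,h \right)} = \left(-2\right)^{2} = 4$)
$J{\left(14,23 \right)} + 484 = 4 + 484 = 488$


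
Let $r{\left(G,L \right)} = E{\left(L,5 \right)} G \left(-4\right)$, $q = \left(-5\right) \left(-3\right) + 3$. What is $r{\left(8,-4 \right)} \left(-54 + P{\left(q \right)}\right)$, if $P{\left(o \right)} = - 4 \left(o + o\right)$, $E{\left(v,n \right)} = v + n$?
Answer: $6336$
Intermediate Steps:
$q = 18$ ($q = 15 + 3 = 18$)
$E{\left(v,n \right)} = n + v$
$P{\left(o \right)} = - 8 o$ ($P{\left(o \right)} = - 4 \cdot 2 o = - 8 o$)
$r{\left(G,L \right)} = - 4 G \left(5 + L\right)$ ($r{\left(G,L \right)} = \left(5 + L\right) G \left(-4\right) = G \left(5 + L\right) \left(-4\right) = - 4 G \left(5 + L\right)$)
$r{\left(8,-4 \right)} \left(-54 + P{\left(q \right)}\right) = \left(-4\right) 8 \left(5 - 4\right) \left(-54 - 144\right) = \left(-4\right) 8 \cdot 1 \left(-54 - 144\right) = \left(-32\right) \left(-198\right) = 6336$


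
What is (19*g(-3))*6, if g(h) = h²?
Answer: 1026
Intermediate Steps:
(19*g(-3))*6 = (19*(-3)²)*6 = (19*9)*6 = 171*6 = 1026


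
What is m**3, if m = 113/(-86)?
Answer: -1442897/636056 ≈ -2.2685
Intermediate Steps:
m = -113/86 (m = 113*(-1/86) = -113/86 ≈ -1.3140)
m**3 = (-113/86)**3 = -1442897/636056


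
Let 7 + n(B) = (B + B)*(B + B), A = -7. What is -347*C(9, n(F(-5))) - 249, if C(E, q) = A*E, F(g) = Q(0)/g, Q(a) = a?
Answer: 21612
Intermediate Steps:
F(g) = 0 (F(g) = 0/g = 0)
n(B) = -7 + 4*B² (n(B) = -7 + (B + B)*(B + B) = -7 + (2*B)*(2*B) = -7 + 4*B²)
C(E, q) = -7*E
-347*C(9, n(F(-5))) - 249 = -(-2429)*9 - 249 = -347*(-63) - 249 = 21861 - 249 = 21612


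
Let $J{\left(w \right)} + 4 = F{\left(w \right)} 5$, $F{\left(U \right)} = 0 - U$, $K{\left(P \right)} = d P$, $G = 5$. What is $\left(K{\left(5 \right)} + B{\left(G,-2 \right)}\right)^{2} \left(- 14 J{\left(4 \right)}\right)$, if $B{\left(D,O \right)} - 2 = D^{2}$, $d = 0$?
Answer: $244944$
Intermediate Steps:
$B{\left(D,O \right)} = 2 + D^{2}$
$K{\left(P \right)} = 0$ ($K{\left(P \right)} = 0 P = 0$)
$F{\left(U \right)} = - U$
$J{\left(w \right)} = -4 - 5 w$ ($J{\left(w \right)} = -4 + - w 5 = -4 - 5 w$)
$\left(K{\left(5 \right)} + B{\left(G,-2 \right)}\right)^{2} \left(- 14 J{\left(4 \right)}\right) = \left(0 + \left(2 + 5^{2}\right)\right)^{2} \left(- 14 \left(-4 - 20\right)\right) = \left(0 + \left(2 + 25\right)\right)^{2} \left(- 14 \left(-4 - 20\right)\right) = \left(0 + 27\right)^{2} \left(\left(-14\right) \left(-24\right)\right) = 27^{2} \cdot 336 = 729 \cdot 336 = 244944$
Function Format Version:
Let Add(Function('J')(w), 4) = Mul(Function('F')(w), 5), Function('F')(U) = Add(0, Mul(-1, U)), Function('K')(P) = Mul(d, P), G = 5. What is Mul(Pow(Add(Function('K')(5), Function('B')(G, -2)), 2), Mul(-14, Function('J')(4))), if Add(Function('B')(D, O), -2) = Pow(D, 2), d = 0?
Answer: 244944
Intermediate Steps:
Function('B')(D, O) = Add(2, Pow(D, 2))
Function('K')(P) = 0 (Function('K')(P) = Mul(0, P) = 0)
Function('F')(U) = Mul(-1, U)
Function('J')(w) = Add(-4, Mul(-5, w)) (Function('J')(w) = Add(-4, Mul(Mul(-1, w), 5)) = Add(-4, Mul(-5, w)))
Mul(Pow(Add(Function('K')(5), Function('B')(G, -2)), 2), Mul(-14, Function('J')(4))) = Mul(Pow(Add(0, Add(2, Pow(5, 2))), 2), Mul(-14, Add(-4, Mul(-5, 4)))) = Mul(Pow(Add(0, Add(2, 25)), 2), Mul(-14, Add(-4, -20))) = Mul(Pow(Add(0, 27), 2), Mul(-14, -24)) = Mul(Pow(27, 2), 336) = Mul(729, 336) = 244944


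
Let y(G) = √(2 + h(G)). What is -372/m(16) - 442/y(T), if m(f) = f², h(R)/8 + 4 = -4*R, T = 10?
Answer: -93/64 + 221*I*√14/35 ≈ -1.4531 + 23.626*I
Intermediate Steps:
h(R) = -32 - 32*R (h(R) = -32 + 8*(-4*R) = -32 - 32*R)
y(G) = √(-30 - 32*G) (y(G) = √(2 + (-32 - 32*G)) = √(-30 - 32*G))
-372/m(16) - 442/y(T) = -372/(16²) - 442/√(-30 - 32*10) = -372/256 - 442/√(-30 - 320) = -372*1/256 - 442*(-I*√14/70) = -93/64 - 442*(-I*√14/70) = -93/64 - (-221)*I*√14/35 = -93/64 + 221*I*√14/35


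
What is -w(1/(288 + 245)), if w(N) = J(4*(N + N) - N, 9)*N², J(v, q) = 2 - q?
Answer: 7/284089 ≈ 2.4640e-5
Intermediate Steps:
w(N) = -7*N² (w(N) = (2 - 1*9)*N² = (2 - 9)*N² = -7*N²)
-w(1/(288 + 245)) = -(-7)*(1/(288 + 245))² = -(-7)*(1/533)² = -(-7)/284089 = -1*(-7/284089) = 7/284089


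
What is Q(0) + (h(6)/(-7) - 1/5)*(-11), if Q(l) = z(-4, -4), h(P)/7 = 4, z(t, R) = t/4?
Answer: 226/5 ≈ 45.200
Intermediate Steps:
z(t, R) = t/4 (z(t, R) = t*(¼) = t/4)
h(P) = 28 (h(P) = 7*4 = 28)
Q(l) = -1 (Q(l) = (¼)*(-4) = -1)
Q(0) + (h(6)/(-7) - 1/5)*(-11) = -1 + (28/(-7) - 1/5)*(-11) = -1 + (28*(-⅐) - 1*⅕)*(-11) = -1 + (-4 - ⅕)*(-11) = -1 - 21/5*(-11) = -1 + 231/5 = 226/5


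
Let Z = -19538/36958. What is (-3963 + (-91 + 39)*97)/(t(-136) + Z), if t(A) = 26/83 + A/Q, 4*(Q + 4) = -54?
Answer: -483509225465/405618849 ≈ -1192.0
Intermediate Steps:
Q = -35/2 (Q = -4 + (1/4)*(-54) = -4 - 27/2 = -35/2 ≈ -17.500)
t(A) = 26/83 - 2*A/35 (t(A) = 26/83 + A/(-35/2) = 26*(1/83) + A*(-2/35) = 26/83 - 2*A/35)
Z = -9769/18479 (Z = -19538*1/36958 = -9769/18479 ≈ -0.52865)
(-3963 + (-91 + 39)*97)/(t(-136) + Z) = (-3963 + (-91 + 39)*97)/((26/83 - 2/35*(-136)) - 9769/18479) = (-3963 - 52*97)/((26/83 + 272/35) - 9769/18479) = (-3963 - 5044)/(23486/2905 - 9769/18479) = -9007/405618849/53681495 = -9007*53681495/405618849 = -483509225465/405618849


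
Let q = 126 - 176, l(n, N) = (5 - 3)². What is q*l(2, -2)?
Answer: -200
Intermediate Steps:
l(n, N) = 4 (l(n, N) = 2² = 4)
q = -50
q*l(2, -2) = -50*4 = -200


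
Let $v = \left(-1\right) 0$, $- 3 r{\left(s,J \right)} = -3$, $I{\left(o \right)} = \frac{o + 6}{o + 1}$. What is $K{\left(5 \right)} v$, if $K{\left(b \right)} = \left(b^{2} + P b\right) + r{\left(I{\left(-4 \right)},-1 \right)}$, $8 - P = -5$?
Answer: $0$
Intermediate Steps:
$P = 13$ ($P = 8 - -5 = 8 + 5 = 13$)
$I{\left(o \right)} = \frac{6 + o}{1 + o}$
$r{\left(s,J \right)} = 1$ ($r{\left(s,J \right)} = \left(- \frac{1}{3}\right) \left(-3\right) = 1$)
$K{\left(b \right)} = 1 + b^{2} + 13 b$ ($K{\left(b \right)} = \left(b^{2} + 13 b\right) + 1 = 1 + b^{2} + 13 b$)
$v = 0$
$K{\left(5 \right)} v = \left(1 + 5^{2} + 13 \cdot 5\right) 0 = \left(1 + 25 + 65\right) 0 = 91 \cdot 0 = 0$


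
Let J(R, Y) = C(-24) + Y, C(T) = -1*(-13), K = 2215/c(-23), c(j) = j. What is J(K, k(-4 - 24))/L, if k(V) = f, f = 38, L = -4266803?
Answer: -51/4266803 ≈ -1.1953e-5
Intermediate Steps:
k(V) = 38
K = -2215/23 (K = 2215/(-23) = 2215*(-1/23) = -2215/23 ≈ -96.304)
C(T) = 13
J(R, Y) = 13 + Y
J(K, k(-4 - 24))/L = (13 + 38)/(-4266803) = 51*(-1/4266803) = -51/4266803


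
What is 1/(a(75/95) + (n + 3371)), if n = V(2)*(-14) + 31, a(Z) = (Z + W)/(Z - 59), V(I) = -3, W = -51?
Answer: 553/1905009 ≈ 0.00029029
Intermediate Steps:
a(Z) = (-51 + Z)/(-59 + Z) (a(Z) = (Z - 51)/(Z - 59) = (-51 + Z)/(-59 + Z))
n = 73 (n = -3*(-14) + 31 = 42 + 31 = 73)
1/(a(75/95) + (n + 3371)) = 1/((-51 + 75/95)/(-59 + 75/95) + (73 + 3371)) = 1/((-51 + 75*(1/95))/(-59 + 75*(1/95)) + 3444) = 1/((-51 + 15/19)/(-59 + 15/19) + 3444) = 1/(-954/19/(-1106/19) + 3444) = 1/(-19/1106*(-954/19) + 3444) = 1/(477/553 + 3444) = 1/(1905009/553) = 553/1905009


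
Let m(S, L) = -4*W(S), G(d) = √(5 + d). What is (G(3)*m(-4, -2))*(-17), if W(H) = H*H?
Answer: 2176*√2 ≈ 3077.3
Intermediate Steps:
W(H) = H²
m(S, L) = -4*S²
(G(3)*m(-4, -2))*(-17) = (√(5 + 3)*(-4*(-4)²))*(-17) = (√8*(-4*16))*(-17) = ((2*√2)*(-64))*(-17) = -128*√2*(-17) = 2176*√2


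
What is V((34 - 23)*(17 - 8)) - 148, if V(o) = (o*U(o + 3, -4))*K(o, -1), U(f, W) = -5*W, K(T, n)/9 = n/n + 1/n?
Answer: -148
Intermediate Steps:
K(T, n) = 9 + 9/n (K(T, n) = 9*(n/n + 1/n) = 9*(1 + 1/n) = 9 + 9/n)
V(o) = 0 (V(o) = (o*(-5*(-4)))*(9 + 9/(-1)) = (o*20)*(9 + 9*(-1)) = (20*o)*(9 - 9) = (20*o)*0 = 0)
V((34 - 23)*(17 - 8)) - 148 = 0 - 148 = -148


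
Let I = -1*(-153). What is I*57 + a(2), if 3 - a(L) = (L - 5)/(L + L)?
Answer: 34899/4 ≈ 8724.8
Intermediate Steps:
I = 153
a(L) = 3 - (-5 + L)/(2*L) (a(L) = 3 - (L - 5)/(L + L) = 3 - (-5 + L)/(2*L))
I*57 + a(2) = 153*57 + (5/2)*(1 + 2)/2 = 8721 + (5/2)*(½)*3 = 8721 + 15/4 = 34899/4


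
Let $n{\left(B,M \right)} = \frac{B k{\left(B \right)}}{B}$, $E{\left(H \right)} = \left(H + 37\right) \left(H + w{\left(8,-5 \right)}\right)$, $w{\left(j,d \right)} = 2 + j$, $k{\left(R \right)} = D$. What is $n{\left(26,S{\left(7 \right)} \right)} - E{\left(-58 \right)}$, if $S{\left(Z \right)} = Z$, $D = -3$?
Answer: $-1011$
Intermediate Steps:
$k{\left(R \right)} = -3$
$E{\left(H \right)} = \left(10 + H\right) \left(37 + H\right)$ ($E{\left(H \right)} = \left(H + 37\right) \left(H + \left(2 + 8\right)\right) = \left(37 + H\right) \left(H + 10\right) = \left(37 + H\right) \left(10 + H\right) = \left(10 + H\right) \left(37 + H\right)$)
$n{\left(B,M \right)} = -3$ ($n{\left(B,M \right)} = \frac{B \left(-3\right)}{B} = \frac{\left(-3\right) B}{B} = -3$)
$n{\left(26,S{\left(7 \right)} \right)} - E{\left(-58 \right)} = -3 - \left(370 + \left(-58\right)^{2} + 47 \left(-58\right)\right) = -3 - \left(370 + 3364 - 2726\right) = -3 - 1008 = -1011$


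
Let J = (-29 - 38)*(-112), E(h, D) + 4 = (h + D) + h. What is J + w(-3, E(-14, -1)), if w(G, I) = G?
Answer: 7501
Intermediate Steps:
E(h, D) = -4 + D + 2*h (E(h, D) = -4 + ((h + D) + h) = -4 + ((D + h) + h) = -4 + (D + 2*h) = -4 + D + 2*h)
J = 7504 (J = -67*(-112) = 7504)
J + w(-3, E(-14, -1)) = 7504 - 3 = 7501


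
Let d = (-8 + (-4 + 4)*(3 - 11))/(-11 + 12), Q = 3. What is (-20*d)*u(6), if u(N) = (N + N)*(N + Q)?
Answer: 17280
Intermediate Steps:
u(N) = 2*N*(3 + N) (u(N) = (N + N)*(N + 3) = (2*N)*(3 + N) = 2*N*(3 + N))
d = -8 (d = (-8 + 0*(-8))/1 = (-8 + 0)*1 = -8*1 = -8)
(-20*d)*u(6) = (-20*(-8))*(2*6*(3 + 6)) = 160*(2*6*9) = 160*108 = 17280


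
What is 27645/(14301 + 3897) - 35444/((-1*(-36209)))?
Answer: 118662631/219643794 ≈ 0.54025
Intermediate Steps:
27645/(14301 + 3897) - 35444/((-1*(-36209))) = 27645/18198 - 35444/36209 = 27645*(1/18198) - 35444*1/36209 = 9215/6066 - 35444/36209 = 118662631/219643794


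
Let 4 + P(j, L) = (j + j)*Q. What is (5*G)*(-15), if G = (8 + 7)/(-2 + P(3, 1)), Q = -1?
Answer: 375/4 ≈ 93.750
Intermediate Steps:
P(j, L) = -4 - 2*j (P(j, L) = -4 + (j + j)*(-1) = -4 + (2*j)*(-1) = -4 - 2*j)
G = -5/4 (G = (8 + 7)/(-2 + (-4 - 2*3)) = 15/(-2 + (-4 - 6)) = 15/(-2 - 10) = 15/(-12) = 15*(-1/12) = -5/4 ≈ -1.2500)
(5*G)*(-15) = (5*(-5/4))*(-15) = -25/4*(-15) = 375/4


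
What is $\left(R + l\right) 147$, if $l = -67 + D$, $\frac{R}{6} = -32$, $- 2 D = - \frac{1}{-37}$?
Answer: $- \frac{2817549}{74} \approx -38075.0$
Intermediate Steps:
$D = - \frac{1}{74}$ ($D = - \frac{\left(-1\right) \frac{1}{-37}}{2} = - \frac{\left(-1\right) \left(- \frac{1}{37}\right)}{2} = \left(- \frac{1}{2}\right) \frac{1}{37} = - \frac{1}{74} \approx -0.013514$)
$R = -192$ ($R = 6 \left(-32\right) = -192$)
$l = - \frac{4959}{74}$ ($l = -67 - \frac{1}{74} = - \frac{4959}{74} \approx -67.014$)
$\left(R + l\right) 147 = \left(-192 - \frac{4959}{74}\right) 147 = \left(- \frac{19167}{74}\right) 147 = - \frac{2817549}{74}$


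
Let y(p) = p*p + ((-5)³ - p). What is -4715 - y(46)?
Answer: -6660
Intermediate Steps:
y(p) = -125 + p² - p (y(p) = p² + (-125 - p) = -125 + p² - p)
-4715 - y(46) = -4715 - (-125 + 46² - 1*46) = -4715 - (-125 + 2116 - 46) = -4715 - 1*1945 = -4715 - 1945 = -6660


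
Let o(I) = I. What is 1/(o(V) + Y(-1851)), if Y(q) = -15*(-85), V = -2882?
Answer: -1/1607 ≈ -0.00062228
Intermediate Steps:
Y(q) = 1275
1/(o(V) + Y(-1851)) = 1/(-2882 + 1275) = 1/(-1607) = -1/1607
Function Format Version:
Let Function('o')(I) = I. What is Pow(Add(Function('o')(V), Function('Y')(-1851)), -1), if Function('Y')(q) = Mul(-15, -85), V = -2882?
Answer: Rational(-1, 1607) ≈ -0.00062228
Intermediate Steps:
Function('Y')(q) = 1275
Pow(Add(Function('o')(V), Function('Y')(-1851)), -1) = Pow(Add(-2882, 1275), -1) = Pow(-1607, -1) = Rational(-1, 1607)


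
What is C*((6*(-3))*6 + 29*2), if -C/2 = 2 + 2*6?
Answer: 1400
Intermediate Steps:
C = -28 (C = -2*(2 + 2*6) = -2*(2 + 12) = -2*14 = -28)
C*((6*(-3))*6 + 29*2) = -28*((6*(-3))*6 + 29*2) = -28*(-18*6 + 58) = -28*(-108 + 58) = -28*(-50) = 1400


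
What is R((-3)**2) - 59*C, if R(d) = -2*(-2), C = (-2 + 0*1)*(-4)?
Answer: -468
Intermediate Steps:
C = 8 (C = (-2 + 0)*(-4) = -2*(-4) = 8)
R(d) = 4
R((-3)**2) - 59*C = 4 - 59*8 = 4 - 472 = -468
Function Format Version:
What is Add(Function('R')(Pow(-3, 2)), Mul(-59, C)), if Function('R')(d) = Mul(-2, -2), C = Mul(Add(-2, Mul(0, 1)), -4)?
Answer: -468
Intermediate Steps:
C = 8 (C = Mul(Add(-2, 0), -4) = Mul(-2, -4) = 8)
Function('R')(d) = 4
Add(Function('R')(Pow(-3, 2)), Mul(-59, C)) = Add(4, Mul(-59, 8)) = Add(4, -472) = -468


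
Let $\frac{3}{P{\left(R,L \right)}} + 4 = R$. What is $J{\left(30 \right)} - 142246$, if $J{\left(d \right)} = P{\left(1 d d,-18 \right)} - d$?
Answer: $- \frac{127479293}{896} \approx -1.4228 \cdot 10^{5}$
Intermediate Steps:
$P{\left(R,L \right)} = \frac{3}{-4 + R}$
$J{\left(d \right)} = - d + \frac{3}{-4 + d^{2}}$ ($J{\left(d \right)} = \frac{3}{-4 + 1 d d} - d = \frac{3}{-4 + d d} - d = \frac{3}{-4 + d^{2}} - d = - d + \frac{3}{-4 + d^{2}}$)
$J{\left(30 \right)} - 142246 = \left(\left(-1\right) 30 + \frac{3}{-4 + 30^{2}}\right) - 142246 = \left(-30 + \frac{3}{-4 + 900}\right) - 142246 = \left(-30 + \frac{3}{896}\right) - 142246 = - \frac{26877}{896} - 142246 = - \frac{127479293}{896}$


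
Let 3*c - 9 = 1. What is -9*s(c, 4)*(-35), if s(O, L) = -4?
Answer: -1260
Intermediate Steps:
c = 10/3 (c = 3 + (⅓)*1 = 3 + ⅓ = 10/3 ≈ 3.3333)
-9*s(c, 4)*(-35) = -9*(-4)*(-35) = 36*(-35) = -1260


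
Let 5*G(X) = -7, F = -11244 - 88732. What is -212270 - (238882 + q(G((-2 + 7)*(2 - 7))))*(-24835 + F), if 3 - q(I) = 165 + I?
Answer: 148974221927/5 ≈ 2.9795e+10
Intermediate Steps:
F = -99976
G(X) = -7/5 (G(X) = (⅕)*(-7) = -7/5)
q(I) = -162 - I (q(I) = 3 - (165 + I) = 3 + (-165 - I) = -162 - I)
-212270 - (238882 + q(G((-2 + 7)*(2 - 7))))*(-24835 + F) = -212270 - (238882 + (-162 - 1*(-7/5)))*(-24835 - 99976) = -212270 - (238882 + (-162 + 7/5))*(-124811) = -212270 - (238882 - 803/5)*(-124811) = -212270 - 1193607*(-124811)/5 = -212270 - 1*(-148975283277/5) = -212270 + 148975283277/5 = 148974221927/5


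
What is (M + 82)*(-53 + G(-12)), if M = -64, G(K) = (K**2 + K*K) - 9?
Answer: 4068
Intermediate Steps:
G(K) = -9 + 2*K**2 (G(K) = (K**2 + K**2) - 9 = 2*K**2 - 9 = -9 + 2*K**2)
(M + 82)*(-53 + G(-12)) = (-64 + 82)*(-53 + (-9 + 2*(-12)**2)) = 18*(-53 + (-9 + 2*144)) = 18*(-53 + (-9 + 288)) = 18*(-53 + 279) = 18*226 = 4068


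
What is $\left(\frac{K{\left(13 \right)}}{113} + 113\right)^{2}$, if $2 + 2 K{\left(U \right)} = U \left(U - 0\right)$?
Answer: $\frac{660747025}{51076} \approx 12937.0$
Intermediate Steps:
$K{\left(U \right)} = -1 + \frac{U^{2}}{2}$ ($K{\left(U \right)} = -1 + \frac{U \left(U - 0\right)}{2} = -1 + \frac{U \left(U + \left(-3 + 3\right)\right)}{2} = -1 + \frac{U \left(U + 0\right)}{2} = -1 + \frac{U U}{2} = -1 + \frac{U^{2}}{2}$)
$\left(\frac{K{\left(13 \right)}}{113} + 113\right)^{2} = \left(\frac{-1 + \frac{13^{2}}{2}}{113} + 113\right)^{2} = \left(\left(-1 + \frac{1}{2} \cdot 169\right) \frac{1}{113} + 113\right)^{2} = \left(\left(-1 + \frac{169}{2}\right) \frac{1}{113} + 113\right)^{2} = \left(\frac{167}{2} \cdot \frac{1}{113} + 113\right)^{2} = \left(\frac{167}{226} + 113\right)^{2} = \left(\frac{25705}{226}\right)^{2} = \frac{660747025}{51076}$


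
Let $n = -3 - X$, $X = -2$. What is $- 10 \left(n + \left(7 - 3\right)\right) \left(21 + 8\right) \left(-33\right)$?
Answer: $28710$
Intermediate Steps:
$n = -1$ ($n = -3 - -2 = -3 + 2 = -1$)
$- 10 \left(n + \left(7 - 3\right)\right) \left(21 + 8\right) \left(-33\right) = - 10 \left(-1 + \left(7 - 3\right)\right) \left(21 + 8\right) \left(-33\right) = - 10 \left(-1 + 4\right) 29 \left(-33\right) = - 10 \cdot 3 \cdot 29 \left(-33\right) = \left(-10\right) 87 \left(-33\right) = \left(-870\right) \left(-33\right) = 28710$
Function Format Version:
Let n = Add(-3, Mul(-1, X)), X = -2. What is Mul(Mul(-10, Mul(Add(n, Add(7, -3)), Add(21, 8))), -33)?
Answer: 28710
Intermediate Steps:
n = -1 (n = Add(-3, Mul(-1, -2)) = Add(-3, 2) = -1)
Mul(Mul(-10, Mul(Add(n, Add(7, -3)), Add(21, 8))), -33) = Mul(Mul(-10, Mul(Add(-1, Add(7, -3)), Add(21, 8))), -33) = Mul(Mul(-10, Mul(Add(-1, 4), 29)), -33) = Mul(Mul(-10, Mul(3, 29)), -33) = Mul(Mul(-10, 87), -33) = Mul(-870, -33) = 28710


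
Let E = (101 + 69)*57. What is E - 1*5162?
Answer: 4528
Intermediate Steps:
E = 9690 (E = 170*57 = 9690)
E - 1*5162 = 9690 - 1*5162 = 9690 - 5162 = 4528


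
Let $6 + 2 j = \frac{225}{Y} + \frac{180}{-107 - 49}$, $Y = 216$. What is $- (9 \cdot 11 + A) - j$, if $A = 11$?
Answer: $- \frac{66733}{624} \approx -106.94$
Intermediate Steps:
$j = - \frac{1907}{624}$ ($j = -3 + \frac{\frac{225}{216} + \frac{180}{-107 - 49}}{2} = -3 + \frac{225 \cdot \frac{1}{216} + \frac{180}{-156}}{2} = -3 + \frac{\frac{25}{24} + 180 \left(- \frac{1}{156}\right)}{2} = -3 + \frac{\frac{25}{24} - \frac{15}{13}}{2} = -3 + \frac{1}{2} \left(- \frac{35}{312}\right) = -3 - \frac{35}{624} = - \frac{1907}{624} \approx -3.0561$)
$- (9 \cdot 11 + A) - j = - (9 \cdot 11 + 11) - - \frac{1907}{624} = - (99 + 11) + \frac{1907}{624} = \left(-1\right) 110 + \frac{1907}{624} = -110 + \frac{1907}{624} = - \frac{66733}{624}$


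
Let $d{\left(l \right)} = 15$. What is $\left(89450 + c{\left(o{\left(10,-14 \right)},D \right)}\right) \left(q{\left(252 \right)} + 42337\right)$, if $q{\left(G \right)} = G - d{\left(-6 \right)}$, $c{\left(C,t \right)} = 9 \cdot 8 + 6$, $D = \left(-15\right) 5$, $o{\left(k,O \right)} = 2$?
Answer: $3811565072$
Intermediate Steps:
$D = -75$
$c{\left(C,t \right)} = 78$ ($c{\left(C,t \right)} = 72 + 6 = 78$)
$q{\left(G \right)} = -15 + G$ ($q{\left(G \right)} = G - 15 = -15 + G$)
$\left(89450 + c{\left(o{\left(10,-14 \right)},D \right)}\right) \left(q{\left(252 \right)} + 42337\right) = \left(89450 + 78\right) \left(\left(-15 + 252\right) + 42337\right) = 89528 \left(237 + 42337\right) = 89528 \cdot 42574 = 3811565072$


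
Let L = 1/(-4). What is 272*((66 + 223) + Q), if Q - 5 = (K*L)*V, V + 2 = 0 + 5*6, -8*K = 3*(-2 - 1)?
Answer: 77826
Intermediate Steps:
L = -¼ ≈ -0.25000
K = 9/8 (K = -3*(-2 - 1)/8 = -3*(-3)/8 = -⅛*(-9) = 9/8 ≈ 1.1250)
V = 28 (V = -2 + (0 + 5*6) = -2 + (0 + 30) = -2 + 30 = 28)
Q = -23/8 (Q = 5 + ((9/8)*(-¼))*28 = 5 - 9/32*28 = 5 - 63/8 = -23/8 ≈ -2.8750)
272*((66 + 223) + Q) = 272*((66 + 223) - 23/8) = 272*(289 - 23/8) = 272*(2289/8) = 77826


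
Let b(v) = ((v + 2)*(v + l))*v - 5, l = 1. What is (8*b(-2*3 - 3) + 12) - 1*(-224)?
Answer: -3836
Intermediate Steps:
b(v) = -5 + v*(1 + v)*(2 + v) (b(v) = ((v + 2)*(v + 1))*v - 5 = ((2 + v)*(1 + v))*v - 5 = ((1 + v)*(2 + v))*v - 5 = v*(1 + v)*(2 + v) - 5 = -5 + v*(1 + v)*(2 + v))
(8*b(-2*3 - 3) + 12) - 1*(-224) = (8*(-5 + (-2*3 - 3)³ + 2*(-2*3 - 3) + 3*(-2*3 - 3)²) + 12) - 1*(-224) = (8*(-5 + (-6 - 3)³ + 2*(-6 - 3) + 3*(-6 - 3)²) + 12) + 224 = (8*(-5 + (-9)³ + 2*(-9) + 3*(-9)²) + 12) + 224 = (8*(-5 - 729 - 18 + 3*81) + 12) + 224 = (8*(-5 - 729 - 18 + 243) + 12) + 224 = (8*(-509) + 12) + 224 = (-4072 + 12) + 224 = -4060 + 224 = -3836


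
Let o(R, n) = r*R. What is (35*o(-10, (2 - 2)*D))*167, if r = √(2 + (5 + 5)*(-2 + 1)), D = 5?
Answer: -116900*I*√2 ≈ -1.6532e+5*I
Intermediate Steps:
r = 2*I*√2 (r = √(2 + 10*(-1)) = √(2 - 10) = √(-8) = 2*I*√2 ≈ 2.8284*I)
o(R, n) = 2*I*R*√2 (o(R, n) = (2*I*√2)*R = 2*I*R*√2)
(35*o(-10, (2 - 2)*D))*167 = (35*(2*I*(-10)*√2))*167 = (35*(-20*I*√2))*167 = -700*I*√2*167 = -116900*I*√2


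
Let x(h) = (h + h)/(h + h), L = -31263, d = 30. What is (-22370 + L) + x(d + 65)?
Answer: -53632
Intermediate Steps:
x(h) = 1 (x(h) = (2*h)/((2*h)) = (2*h)*(1/(2*h)) = 1)
(-22370 + L) + x(d + 65) = (-22370 - 31263) + 1 = -53633 + 1 = -53632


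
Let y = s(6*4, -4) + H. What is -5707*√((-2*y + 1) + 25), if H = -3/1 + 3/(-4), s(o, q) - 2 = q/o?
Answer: -5707*√1074/6 ≈ -31172.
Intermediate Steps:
s(o, q) = 2 + q/o
H = -15/4 (H = -3*1 + 3*(-¼) = -3 - ¾ = -15/4 ≈ -3.7500)
y = -23/12 (y = (2 - 4/(6*4)) - 15/4 = (2 - 4/24) - 15/4 = (2 - 4*1/24) - 15/4 = (2 - ⅙) - 15/4 = 11/6 - 15/4 = -23/12 ≈ -1.9167)
-5707*√((-2*y + 1) + 25) = -5707*√((-2*(-23/12) + 1) + 25) = -5707*√((23/6 + 1) + 25) = -5707*√(29/6 + 25) = -5707*√1074/6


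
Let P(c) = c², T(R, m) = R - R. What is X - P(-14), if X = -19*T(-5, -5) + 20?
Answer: -176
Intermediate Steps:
T(R, m) = 0
X = 20 (X = -19*0 + 20 = 0 + 20 = 20)
X - P(-14) = 20 - 1*(-14)² = 20 - 1*196 = 20 - 196 = -176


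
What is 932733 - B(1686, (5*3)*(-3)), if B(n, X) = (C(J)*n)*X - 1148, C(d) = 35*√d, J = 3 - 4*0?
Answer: 933881 + 2655450*√3 ≈ 5.5333e+6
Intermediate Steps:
J = 3 (J = 3 + 0 = 3)
B(n, X) = -1148 + 35*X*n*√3 (B(n, X) = ((35*√3)*n)*X - 1148 = (35*n*√3)*X - 1148 = 35*X*n*√3 - 1148 = -1148 + 35*X*n*√3)
932733 - B(1686, (5*3)*(-3)) = 932733 - (-1148 + 35*((5*3)*(-3))*1686*√3) = 932733 - (-1148 + 35*(15*(-3))*1686*√3) = 932733 - (-1148 + 35*(-45)*1686*√3) = 932733 - (-1148 - 2655450*√3) = 932733 + (1148 + 2655450*√3) = 933881 + 2655450*√3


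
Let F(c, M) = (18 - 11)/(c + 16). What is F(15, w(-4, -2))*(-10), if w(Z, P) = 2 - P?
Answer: -70/31 ≈ -2.2581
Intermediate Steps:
F(c, M) = 7/(16 + c)
F(15, w(-4, -2))*(-10) = (7/(16 + 15))*(-10) = (7/31)*(-10) = -70/31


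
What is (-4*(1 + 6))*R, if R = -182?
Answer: 5096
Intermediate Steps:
(-4*(1 + 6))*R = -4*(1 + 6)*(-182) = -4*7*(-182) = -28*(-182) = 5096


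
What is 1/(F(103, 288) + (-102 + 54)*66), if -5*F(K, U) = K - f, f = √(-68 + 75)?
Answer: -79715/254179242 - 5*√7/254179242 ≈ -0.00031367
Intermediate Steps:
f = √7 ≈ 2.6458
F(K, U) = -K/5 + √7/5 (F(K, U) = -(K - √7)/5 = -K/5 + √7/5)
1/(F(103, 288) + (-102 + 54)*66) = 1/((-⅕*103 + √7/5) + (-102 + 54)*66) = 1/((-103/5 + √7/5) - 48*66) = 1/((-103/5 + √7/5) - 3168) = 1/(-15943/5 + √7/5)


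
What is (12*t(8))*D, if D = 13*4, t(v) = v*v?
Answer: 39936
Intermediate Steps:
t(v) = v**2
D = 52
(12*t(8))*D = (12*8**2)*52 = (12*64)*52 = 768*52 = 39936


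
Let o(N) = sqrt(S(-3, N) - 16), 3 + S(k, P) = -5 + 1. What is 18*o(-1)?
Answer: 18*I*sqrt(23) ≈ 86.325*I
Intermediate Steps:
S(k, P) = -7 (S(k, P) = -3 + (-5 + 1) = -3 - 4 = -7)
o(N) = I*sqrt(23) (o(N) = sqrt(-7 - 16) = sqrt(-23) = I*sqrt(23))
18*o(-1) = 18*(I*sqrt(23)) = 18*I*sqrt(23)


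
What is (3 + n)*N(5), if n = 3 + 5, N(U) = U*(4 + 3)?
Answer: 385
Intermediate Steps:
N(U) = 7*U (N(U) = U*7 = 7*U)
n = 8
(3 + n)*N(5) = (3 + 8)*(7*5) = 11*35 = 385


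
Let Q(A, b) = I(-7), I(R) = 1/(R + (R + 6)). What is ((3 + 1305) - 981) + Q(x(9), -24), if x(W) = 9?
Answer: 2615/8 ≈ 326.88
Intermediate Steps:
I(R) = 1/(6 + 2*R) (I(R) = 1/(R + (6 + R)) = 1/(6 + 2*R))
Q(A, b) = -1/8 (Q(A, b) = 1/(2*(3 - 7)) = (1/2)/(-4) = (1/2)*(-1/4) = -1/8)
((3 + 1305) - 981) + Q(x(9), -24) = ((3 + 1305) - 981) - 1/8 = (1308 - 981) - 1/8 = 327 - 1/8 = 2615/8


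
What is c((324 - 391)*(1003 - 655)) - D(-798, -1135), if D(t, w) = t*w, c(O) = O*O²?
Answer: -12675414524226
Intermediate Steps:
c(O) = O³
c((324 - 391)*(1003 - 655)) - D(-798, -1135) = ((324 - 391)*(1003 - 655))³ - (-798)*(-1135) = (-67*348)³ - 1*905730 = (-23316)³ - 905730 = -12675413618496 - 905730 = -12675414524226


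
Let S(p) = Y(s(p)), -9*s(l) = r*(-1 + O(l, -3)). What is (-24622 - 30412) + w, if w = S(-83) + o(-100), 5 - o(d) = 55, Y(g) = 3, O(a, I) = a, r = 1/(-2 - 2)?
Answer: -55081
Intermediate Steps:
r = -¼ (r = 1/(-4) = -¼ ≈ -0.25000)
s(l) = -1/36 + l/36 (s(l) = -(-1)*(-1 + l)/36 = -(¼ - l/4)/9 = -1/36 + l/36)
o(d) = -50 (o(d) = 5 - 1*55 = 5 - 55 = -50)
S(p) = 3
w = -47 (w = 3 - 50 = -47)
(-24622 - 30412) + w = (-24622 - 30412) - 47 = -55034 - 47 = -55081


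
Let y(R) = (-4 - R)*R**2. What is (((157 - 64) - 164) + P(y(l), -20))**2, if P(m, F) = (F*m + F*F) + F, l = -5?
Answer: 36481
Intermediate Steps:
y(R) = R**2*(-4 - R)
P(m, F) = F + F**2 + F*m (P(m, F) = (F*m + F**2) + F = (F**2 + F*m) + F = F + F**2 + F*m)
(((157 - 64) - 164) + P(y(l), -20))**2 = (((157 - 64) - 164) - 20*(1 - 20 + (-5)**2*(-4 - 1*(-5))))**2 = ((93 - 164) - 20*(1 - 20 + 25*(-4 + 5)))**2 = (-71 - 20*(1 - 20 + 25*1))**2 = (-71 - 20*(1 - 20 + 25))**2 = (-71 - 20*6)**2 = (-71 - 120)**2 = (-191)**2 = 36481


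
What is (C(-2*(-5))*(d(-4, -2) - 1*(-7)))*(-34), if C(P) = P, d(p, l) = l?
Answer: -1700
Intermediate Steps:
(C(-2*(-5))*(d(-4, -2) - 1*(-7)))*(-34) = ((-2*(-5))*(-2 - 1*(-7)))*(-34) = (10*(-2 + 7))*(-34) = (10*5)*(-34) = 50*(-34) = -1700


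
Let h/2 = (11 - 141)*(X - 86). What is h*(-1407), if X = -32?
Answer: -43166760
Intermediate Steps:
h = 30680 (h = 2*((11 - 141)*(-32 - 86)) = 2*(-130*(-118)) = 2*15340 = 30680)
h*(-1407) = 30680*(-1407) = -43166760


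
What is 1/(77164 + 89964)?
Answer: 1/167128 ≈ 5.9834e-6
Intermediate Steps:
1/(77164 + 89964) = 1/167128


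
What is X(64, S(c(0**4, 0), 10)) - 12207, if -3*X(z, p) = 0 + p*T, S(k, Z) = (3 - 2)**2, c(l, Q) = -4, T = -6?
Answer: -12205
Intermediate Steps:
S(k, Z) = 1 (S(k, Z) = 1**2 = 1)
X(z, p) = 2*p (X(z, p) = -(0 + p*(-6))/3 = -(0 - 6*p)/3 = -(-2)*p = 2*p)
X(64, S(c(0**4, 0), 10)) - 12207 = 2*1 - 12207 = 2 - 12207 = -12205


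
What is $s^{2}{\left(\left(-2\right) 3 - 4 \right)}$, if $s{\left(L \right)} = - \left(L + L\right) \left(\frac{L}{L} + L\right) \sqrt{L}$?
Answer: $-324000$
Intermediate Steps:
$s{\left(L \right)} = - 2 L^{\frac{3}{2}} \left(1 + L\right)$ ($s{\left(L \right)} = - 2 L \left(1 + L\right) \sqrt{L} = - 2 L^{\frac{3}{2}} \left(1 + L\right)$)
$s^{2}{\left(\left(-2\right) 3 - 4 \right)} = \left(2 \left(\left(-2\right) 3 - 4\right)^{\frac{3}{2}} \left(-1 - \left(\left(-2\right) 3 - 4\right)\right)\right)^{2} = \left(2 \left(-6 - 4\right)^{\frac{3}{2}} \left(-1 - \left(-6 - 4\right)\right)\right)^{2} = \left(2 \left(-10\right)^{\frac{3}{2}} \left(-1 - -10\right)\right)^{2} = \left(2 \left(- 10 i \sqrt{10}\right) \left(-1 + 10\right)\right)^{2} = \left(2 \left(- 10 i \sqrt{10}\right) 9\right)^{2} = \left(- 180 i \sqrt{10}\right)^{2} = -324000$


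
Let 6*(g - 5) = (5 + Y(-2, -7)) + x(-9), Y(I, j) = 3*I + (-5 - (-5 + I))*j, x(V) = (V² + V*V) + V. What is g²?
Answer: 784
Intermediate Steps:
x(V) = V + 2*V² (x(V) = (V² + V²) + V = 2*V² + V = V + 2*V²)
Y(I, j) = 3*I - I*j (Y(I, j) = 3*I + (-5 + (5 - I))*j = 3*I + (-I)*j = 3*I - I*j)
g = 28 (g = 5 + ((5 - 2*(3 - 1*(-7))) - 9*(1 + 2*(-9)))/6 = 5 + ((5 - 2*(3 + 7)) - 9*(1 - 18))/6 = 5 + ((5 - 2*10) - 9*(-17))/6 = 5 + ((5 - 20) + 153)/6 = 5 + (-15 + 153)/6 = 5 + (⅙)*138 = 5 + 23 = 28)
g² = 28² = 784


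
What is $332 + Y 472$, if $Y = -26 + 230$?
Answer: $96620$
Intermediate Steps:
$Y = 204$
$332 + Y 472 = 332 + 204 \cdot 472 = 332 + 96288 = 96620$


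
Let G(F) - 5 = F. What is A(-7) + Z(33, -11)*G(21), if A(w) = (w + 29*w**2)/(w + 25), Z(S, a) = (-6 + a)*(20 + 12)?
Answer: -126589/9 ≈ -14065.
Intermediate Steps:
Z(S, a) = -192 + 32*a (Z(S, a) = (-6 + a)*32 = -192 + 32*a)
G(F) = 5 + F
A(w) = (w + 29*w**2)/(25 + w)
A(-7) + Z(33, -11)*G(21) = -7*(1 + 29*(-7))/(25 - 7) + (-192 + 32*(-11))*(5 + 21) = -7*(1 - 203)/18 + (-192 - 352)*26 = -7*1/18*(-202) - 544*26 = 707/9 - 14144 = -126589/9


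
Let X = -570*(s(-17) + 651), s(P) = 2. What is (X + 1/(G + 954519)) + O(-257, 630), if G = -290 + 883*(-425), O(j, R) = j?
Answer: -215641259517/578954 ≈ -3.7247e+5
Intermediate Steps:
G = -375565 (G = -290 - 375275 = -375565)
X = -372210 (X = -570*(2 + 651) = -570*653 = -372210)
(X + 1/(G + 954519)) + O(-257, 630) = (-372210 + 1/(-375565 + 954519)) - 257 = (-372210 + 1/578954) - 257 = -215492468339/578954 - 257 = -215641259517/578954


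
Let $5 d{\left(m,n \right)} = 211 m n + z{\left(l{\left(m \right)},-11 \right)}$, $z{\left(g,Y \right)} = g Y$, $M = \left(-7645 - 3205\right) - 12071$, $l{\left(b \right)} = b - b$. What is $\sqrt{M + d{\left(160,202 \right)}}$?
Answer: $7 \sqrt{27367} \approx 1158.0$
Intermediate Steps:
$l{\left(b \right)} = 0$
$M = -22921$ ($M = -10850 - 12071 = -22921$)
$z{\left(g,Y \right)} = Y g$
$d{\left(m,n \right)} = \frac{211 m n}{5}$ ($d{\left(m,n \right)} = \frac{211 m n - 0}{5} = \frac{211 m n + 0}{5} = \frac{211 m n}{5}$)
$\sqrt{M + d{\left(160,202 \right)}} = \sqrt{-22921 + \frac{211}{5} \cdot 160 \cdot 202} = \sqrt{-22921 + 1363904} = \sqrt{1340983} = 7 \sqrt{27367}$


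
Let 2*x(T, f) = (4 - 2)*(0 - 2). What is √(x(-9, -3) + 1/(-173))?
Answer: I*√60031/173 ≈ 1.4163*I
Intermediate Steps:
x(T, f) = -2 (x(T, f) = ((4 - 2)*(0 - 2))/2 = (2*(-2))/2 = (½)*(-4) = -2)
√(x(-9, -3) + 1/(-173)) = √(-2 + 1/(-173)) = √(-2 - 1/173) = √(-347/173) = I*√60031/173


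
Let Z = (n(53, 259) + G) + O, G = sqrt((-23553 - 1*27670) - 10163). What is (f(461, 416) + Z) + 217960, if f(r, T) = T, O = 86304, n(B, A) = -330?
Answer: 304350 + I*sqrt(61386) ≈ 3.0435e+5 + 247.76*I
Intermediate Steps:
G = I*sqrt(61386) (G = sqrt((-23553 - 27670) - 10163) = sqrt(-51223 - 10163) = sqrt(-61386) = I*sqrt(61386) ≈ 247.76*I)
Z = 85974 + I*sqrt(61386) (Z = (-330 + I*sqrt(61386)) + 86304 = 85974 + I*sqrt(61386) ≈ 85974.0 + 247.76*I)
(f(461, 416) + Z) + 217960 = (416 + (85974 + I*sqrt(61386))) + 217960 = (86390 + I*sqrt(61386)) + 217960 = 304350 + I*sqrt(61386)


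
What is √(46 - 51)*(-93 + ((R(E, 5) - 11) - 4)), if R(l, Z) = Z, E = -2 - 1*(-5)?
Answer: -103*I*√5 ≈ -230.31*I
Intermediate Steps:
E = 3 (E = -2 + 5 = 3)
√(46 - 51)*(-93 + ((R(E, 5) - 11) - 4)) = √(46 - 51)*(-93 + ((5 - 11) - 4)) = √(-5)*(-93 + (-6 - 4)) = (I*√5)*(-93 - 10) = (I*√5)*(-103) = -103*I*√5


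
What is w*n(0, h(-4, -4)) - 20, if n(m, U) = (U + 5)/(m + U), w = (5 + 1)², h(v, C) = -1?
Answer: -164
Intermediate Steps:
w = 36 (w = 6² = 36)
n(m, U) = (5 + U)/(U + m)
w*n(0, h(-4, -4)) - 20 = 36*((5 - 1)/(-1 + 0)) - 20 = 36*(4/(-1)) - 20 = 36*(-1*4) - 20 = 36*(-4) - 20 = -144 - 20 = -164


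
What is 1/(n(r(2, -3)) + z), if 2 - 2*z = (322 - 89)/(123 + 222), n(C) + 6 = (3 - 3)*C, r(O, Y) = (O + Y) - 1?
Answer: -690/3683 ≈ -0.18735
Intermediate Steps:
r(O, Y) = -1 + O + Y
n(C) = -6 (n(C) = -6 + (3 - 3)*C = -6 + 0*C = -6 + 0 = -6)
z = 457/690 (z = 1 - (322 - 89)/(2*(123 + 222)) = 1 - 233/(2*345) = 1 - ½*233/345 = 1 - 233/690 = 457/690 ≈ 0.66232)
1/(n(r(2, -3)) + z) = 1/(-6 + 457/690) = 1/(-3683/690) = -690/3683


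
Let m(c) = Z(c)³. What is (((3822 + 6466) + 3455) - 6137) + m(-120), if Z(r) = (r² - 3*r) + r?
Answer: 3137785351606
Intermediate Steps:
Z(r) = r² - 2*r
m(c) = c³*(-2 + c)³ (m(c) = (c*(-2 + c))³ = c³*(-2 + c)³)
(((3822 + 6466) + 3455) - 6137) + m(-120) = (((3822 + 6466) + 3455) - 6137) + (-120)³*(-2 - 120)³ = ((10288 + 3455) - 6137) - 1728000*(-122)³ = (13743 - 6137) - 1728000*(-1815848) = 7606 + 3137785344000 = 3137785351606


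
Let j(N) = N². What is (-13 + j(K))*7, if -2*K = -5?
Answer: -189/4 ≈ -47.250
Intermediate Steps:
K = 5/2 (K = -½*(-5) = 5/2 ≈ 2.5000)
(-13 + j(K))*7 = (-13 + (5/2)²)*7 = (-13 + 25/4)*7 = -27/4*7 = -189/4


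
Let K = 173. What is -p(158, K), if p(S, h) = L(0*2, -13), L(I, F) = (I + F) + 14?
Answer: -1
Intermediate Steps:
L(I, F) = 14 + F + I (L(I, F) = (F + I) + 14 = 14 + F + I)
p(S, h) = 1 (p(S, h) = 14 - 13 + 0*2 = 14 - 13 + 0 = 1)
-p(158, K) = -1*1 = -1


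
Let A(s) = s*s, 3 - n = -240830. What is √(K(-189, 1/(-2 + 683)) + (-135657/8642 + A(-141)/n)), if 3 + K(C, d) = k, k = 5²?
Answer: √27658660358019827818/2081278786 ≈ 2.5269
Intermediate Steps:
n = 240833 (n = 3 - 1*(-240830) = 3 + 240830 = 240833)
A(s) = s²
k = 25
K(C, d) = 22 (K(C, d) = -3 + 25 = 22)
√(K(-189, 1/(-2 + 683)) + (-135657/8642 + A(-141)/n)) = √(22 + (-135657/8642 + (-141)²/240833)) = √(22 + (-135657*1/8642 + 19881*(1/240833))) = √(22 + (-135657/8642 + 19881/240833)) = √(22 - 32498870679/2081278786) = √(13289262613/2081278786) = √27658660358019827818/2081278786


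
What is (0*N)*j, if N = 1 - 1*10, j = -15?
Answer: 0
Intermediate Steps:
N = -9 (N = 1 - 10 = -9)
(0*N)*j = (0*(-9))*(-15) = 0*(-15) = 0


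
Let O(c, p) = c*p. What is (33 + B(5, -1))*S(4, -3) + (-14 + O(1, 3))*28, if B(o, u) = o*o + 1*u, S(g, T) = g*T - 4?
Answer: -1220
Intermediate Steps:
S(g, T) = -4 + T*g (S(g, T) = T*g - 4 = -4 + T*g)
B(o, u) = u + o² (B(o, u) = o² + u = u + o²)
(33 + B(5, -1))*S(4, -3) + (-14 + O(1, 3))*28 = (33 + (-1 + 5²))*(-4 - 3*4) + (-14 + 1*3)*28 = (33 + (-1 + 25))*(-4 - 12) + (-14 + 3)*28 = (33 + 24)*(-16) - 11*28 = 57*(-16) - 308 = -912 - 308 = -1220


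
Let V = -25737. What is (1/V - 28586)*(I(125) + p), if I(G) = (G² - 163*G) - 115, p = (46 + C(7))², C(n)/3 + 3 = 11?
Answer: -25750125905/25737 ≈ -1.0005e+6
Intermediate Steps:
C(n) = 24 (C(n) = -9 + 3*11 = -9 + 33 = 24)
p = 4900 (p = (46 + 24)² = 70² = 4900)
I(G) = -115 + G² - 163*G
(1/V - 28586)*(I(125) + p) = (1/(-25737) - 28586)*((-115 + 125² - 163*125) + 4900) = (-1/25737 - 28586)*((-115 + 15625 - 20375) + 4900) = -735717883*(-4865 + 4900)/25737 = -735717883/25737*35 = -25750125905/25737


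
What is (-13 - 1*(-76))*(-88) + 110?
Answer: -5434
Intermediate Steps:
(-13 - 1*(-76))*(-88) + 110 = (-13 + 76)*(-88) + 110 = 63*(-88) + 110 = -5544 + 110 = -5434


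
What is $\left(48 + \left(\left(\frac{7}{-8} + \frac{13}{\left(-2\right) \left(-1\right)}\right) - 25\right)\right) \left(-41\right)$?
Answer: $- \frac{9389}{8} \approx -1173.6$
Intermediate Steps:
$\left(48 + \left(\left(\frac{7}{-8} + \frac{13}{\left(-2\right) \left(-1\right)}\right) - 25\right)\right) \left(-41\right) = \left(48 - \left(\frac{207}{8} - \frac{13}{2}\right)\right) \left(-41\right) = \left(48 + \left(\left(- \frac{7}{8} + 13 \cdot \frac{1}{2}\right) - 25\right)\right) \left(-41\right) = \left(48 + \left(\left(- \frac{7}{8} + \frac{13}{2}\right) - 25\right)\right) \left(-41\right) = \left(48 + \left(\frac{45}{8} - 25\right)\right) \left(-41\right) = \left(48 - \frac{155}{8}\right) \left(-41\right) = \frac{229}{8} \left(-41\right) = - \frac{9389}{8}$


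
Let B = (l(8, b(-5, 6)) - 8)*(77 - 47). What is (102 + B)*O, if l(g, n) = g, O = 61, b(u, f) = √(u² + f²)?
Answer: 6222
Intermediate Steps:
b(u, f) = √(f² + u²)
B = 0 (B = (8 - 8)*(77 - 47) = 0*30 = 0)
(102 + B)*O = (102 + 0)*61 = 102*61 = 6222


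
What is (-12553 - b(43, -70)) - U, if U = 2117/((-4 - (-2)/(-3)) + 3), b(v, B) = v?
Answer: -56629/5 ≈ -11326.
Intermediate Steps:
U = -6351/5 (U = 2117/((-4 - (-2)*(-1)/3) + 3) = 2117/((-4 - 1*2/3) + 3) = 2117/((-4 - 2/3) + 3) = 2117/(-14/3 + 3) = 2117/(-5/3) = 2117*(-3/5) = -6351/5 ≈ -1270.2)
(-12553 - b(43, -70)) - U = (-12553 - 1*43) - 1*(-6351/5) = (-12553 - 43) + 6351/5 = -12596 + 6351/5 = -56629/5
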